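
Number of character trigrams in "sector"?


Word: "sector" (length 6)
Number of 3-grams = length - 3 + 1 = 6 - 3 + 1
= 4


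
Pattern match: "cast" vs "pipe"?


Pattern of "cast": [0, 1, 2, 3]
Pattern of "pipe": [0, 1, 0, 2]
Patterns do not match
Same pattern = No


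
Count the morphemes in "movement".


Word: "movement"
Morphemes: move / -ment
Each morpheme carries meaning
= 2 morphemes


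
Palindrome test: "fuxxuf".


Word: "fuxxuf"
Reversed: "fuxxuf"
Forward == Backward? fuxxuf == fuxxuf
Palindrome = Yes


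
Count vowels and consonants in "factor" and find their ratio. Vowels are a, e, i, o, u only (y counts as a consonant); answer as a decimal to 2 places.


Word: "factor"
Vowels (a,e,i,o,u): 2
Consonants: 4
Ratio = 2/4
= 0.50


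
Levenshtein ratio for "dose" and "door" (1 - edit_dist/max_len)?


Word 1: "dose" (length 4)
Word 2: "door" (length 4)
One optimal edit sequence:
  1. keep 'd'
  2. keep 'o'
  3. substitute 's' -> 'o'  (+1)
  4. substitute 'e' -> 'r'  (+1)
Edit distance = 2
Max length = max(4, 4) = 4
Similarity = 1 - 2/4
= 0.5000


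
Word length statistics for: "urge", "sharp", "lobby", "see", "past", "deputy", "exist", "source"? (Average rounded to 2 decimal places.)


Lengths: "urge"=4, "sharp"=5, "lobby"=5, "see"=3, "past"=4, "deputy"=6, "exist"=5, "source"=6
Sum = 38, Count = 8
Average = 38/8 = 4.75
= avg=4.75, min=3, max=6


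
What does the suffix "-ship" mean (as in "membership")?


Suffix: -ship
Example: membership (member + -ship)
Meaning = state / position


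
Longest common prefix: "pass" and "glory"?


Word 1: "pass"
Word 2: "glory"
Comparing from start:
  Pos 0: 'p' != 'g' (stop)
LCP = "" (length 0)


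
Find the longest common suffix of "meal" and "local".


Word 1: "meal"
Word 2: "local"
Comparing from end:
  Pos -1: 'l' == 'l'
  Pos -2: 'a' == 'a'
  Pos -3: 'e' != 'c' (stop)
LCS = "al" (length 2)


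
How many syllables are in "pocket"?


Word: "pocket"
Syllable breakdown: pock-et
Counting: 2 parts
= 2 syllables


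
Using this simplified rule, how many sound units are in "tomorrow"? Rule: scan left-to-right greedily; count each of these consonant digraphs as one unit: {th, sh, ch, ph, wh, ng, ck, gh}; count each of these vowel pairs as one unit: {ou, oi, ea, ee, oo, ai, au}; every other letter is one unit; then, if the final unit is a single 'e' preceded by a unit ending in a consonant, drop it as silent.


Word: "tomorrow" (8 letters)
Left-to-right scan:
  [1] 't' (letter)
  [2] 'o' (letter)
  [3] 'm' (letter)
  [4] 'o' (letter)
  [5] 'r' (letter)
  [6] 'r' (letter)
  [7] 'o' (letter)
  [8] 'w' (letter)
Units from scan: 8
Sound units = 8 units


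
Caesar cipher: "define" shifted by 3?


Word: "define"
Shift: 3
Each letter → (letter + shift) mod 26:
  'd' (3) + 3 = 6 → 'g'
  'e' (4) + 3 = 7 → 'h'
  'f' (5) + 3 = 8 → 'i'
  'i' (8) + 3 = 11 → 'l'
  'n' (13) + 3 = 16 → 'q'
  'e' (4) + 3 = 7 → 'h'
Result = "ghilqh"


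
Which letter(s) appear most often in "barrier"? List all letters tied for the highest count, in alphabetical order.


Word: "barrier"
Letter counts:
  'a': 1
  'b': 1
  'e': 1
  'i': 1
  'r': 3
Maximum count = 3
Most frequent = 'r' (3 times each)


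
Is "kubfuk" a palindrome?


Word: "kubfuk"
Reversed: "kufbuk"
Forward == Backward? kubfuk != kufbuk
Palindrome = No


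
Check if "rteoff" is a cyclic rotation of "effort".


Word: "effort", Candidate: "rteoff"
Method: check if candidate is substring of word+word
"efforteffort" contains "rteoff"? No
Is rotation = No


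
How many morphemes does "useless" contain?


Word: "useless"
Morphemes: use + -less
Each morpheme carries meaning
= 2 morphemes


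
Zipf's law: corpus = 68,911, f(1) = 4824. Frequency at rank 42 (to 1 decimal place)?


Zipf's law: f(r) = f(1) / r
f(1) = 4824
f(42) = 4824 / 42
= 114.9 occurrences


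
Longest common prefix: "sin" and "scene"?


Word 1: "sin"
Word 2: "scene"
Comparing from start:
  Pos 0: 's' == 's'
  Pos 1: 'i' != 'c' (stop)
LCP = "s" (length 1)


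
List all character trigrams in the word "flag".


Word: "flag" (length 4)
Number of trigrams = 4 - 3 + 1 = 2
  Position 0: "fla"
  Position 1: "lag"
Trigrams = "fla", "lag"


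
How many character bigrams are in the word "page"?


Word: "page" (length 4)
Number of 2-grams = length - 2 + 1 = 4 - 2 + 1
= 3


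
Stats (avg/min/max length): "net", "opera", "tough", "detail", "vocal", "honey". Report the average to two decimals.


Lengths: "net"=3, "opera"=5, "tough"=5, "detail"=6, "vocal"=5, "honey"=5
Sum = 29, Count = 6
Average = 29/6 = 4.83
= avg=4.83, min=3, max=6


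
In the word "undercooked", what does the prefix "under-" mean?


Prefix: under-
As in: undercooked -> under- + cooked
Meaning = insufficient


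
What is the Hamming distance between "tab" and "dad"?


Comparing character by character (same length = 3):
  Pos 0: 't' vs 'd' !=
  Pos 1: 'a' vs 'a' =
  Pos 2: 'b' vs 'd' !=
Hamming distance = 2


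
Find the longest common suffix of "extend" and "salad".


Word 1: "extend"
Word 2: "salad"
Comparing from end:
  Pos -1: 'd' == 'd'
  Pos -2: 'n' != 'a' (stop)
LCS = "d" (length 1)


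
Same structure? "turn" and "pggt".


Pattern of "turn": [0, 1, 2, 3]
Pattern of "pggt": [0, 1, 1, 2]
Patterns do not match
Same pattern = No


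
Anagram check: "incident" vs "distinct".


Word 1: "incident" → sorted: cdeiinnt
Word 2: "distinct" → sorted: cdiinstt
Same letters? cdeiinnt != cdiinstt
Anagram = No


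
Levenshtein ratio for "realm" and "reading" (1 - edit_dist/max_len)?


Word 1: "realm" (length 5)
Word 2: "reading" (length 7)
One optimal edit sequence:
  1. keep 'r'
  2. keep 'e'
  3. keep 'a'
  4. insert 'd'  (+1)
  5. insert 'i'  (+1)
  6. substitute 'l' -> 'n'  (+1)
  7. substitute 'm' -> 'g'  (+1)
Edit distance = 4
Max length = max(5, 7) = 7
Similarity = 1 - 4/7
= 0.4286


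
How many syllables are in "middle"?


Word: "middle"
Syllable breakdown: mid | dle
Counting: 2 parts
= 2 syllables


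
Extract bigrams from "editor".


Word: "editor" (length 6)
Number of bigrams = 6 - 2 + 1 = 5
  Position 0: "ed"
  Position 1: "di"
  Position 2: "it"
  Position 3: "to"
  Position 4: "or"
Bigrams = "ed", "di", "it", "to", "or"


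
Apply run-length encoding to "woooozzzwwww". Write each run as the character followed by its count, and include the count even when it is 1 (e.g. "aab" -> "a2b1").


String: "woooozzzwwww"
Scanning for consecutive runs:
  'w' x 1
  'o' x 4
  'z' x 3
  'w' x 4
RLE = "w1o4z3w4"


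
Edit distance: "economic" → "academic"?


Word 1: "economic" (length 8)
Word 2: "academic" (length 8)
One optimal edit sequence (insert/delete/substitute each cost 1):
  1. substitute 'e' -> 'a'  (+1)
  2. keep 'c'
  3. substitute 'o' -> 'a'  (+1)
  4. substitute 'n' -> 'd'  (+1)
  5. substitute 'o' -> 'e'  (+1)
  6. keep 'm'
  7. keep 'i'
  8. keep 'c'
Total edit operations: 4
Edit distance = 4


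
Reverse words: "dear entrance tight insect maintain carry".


Original: "dear entrance tight insect maintain carry"
Words (1..n): dear | entrance | tight | insect | maintain | carry
Reversed (n..1): carry | maintain | insect | tight | entrance | dear
Result = "carry maintain insect tight entrance dear"


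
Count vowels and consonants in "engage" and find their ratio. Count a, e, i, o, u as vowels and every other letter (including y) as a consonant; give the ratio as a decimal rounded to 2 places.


Word: "engage"
Vowels (a,e,i,o,u): 3
Consonants: 3
Ratio = 3/3
= 1.00


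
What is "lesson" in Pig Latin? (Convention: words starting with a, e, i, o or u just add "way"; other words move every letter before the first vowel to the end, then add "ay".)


Word: "lesson"
Starts with consonant(s) → move to end, add 'ay'
Consonant cluster: "l"
Pig Latin = "essonlay"


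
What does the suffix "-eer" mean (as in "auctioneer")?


Suffix: -eer
As in: auctioneer -> auction + -eer
Meaning = one who is concerned with


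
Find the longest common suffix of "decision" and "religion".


Word 1: "decision"
Word 2: "religion"
Comparing from end:
  Pos -1: 'n' == 'n'
  Pos -2: 'o' == 'o'
  Pos -3: 'i' == 'i'
  Pos -4: 's' != 'g' (stop)
LCS = "ion" (length 3)


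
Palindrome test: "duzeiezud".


Word: "duzeiezud"
Reversed: "duzeiezud"
Forward == Backward? duzeiezud == duzeiezud
Palindrome = Yes


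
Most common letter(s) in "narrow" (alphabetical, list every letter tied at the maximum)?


Word: "narrow"
Letter counts:
  'a': 1
  'n': 1
  'o': 1
  'r': 2
  'w': 1
Maximum count = 2
Most frequent = 'r' (2 times each)


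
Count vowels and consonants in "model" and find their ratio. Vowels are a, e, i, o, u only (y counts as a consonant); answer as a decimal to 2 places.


Word: "model"
Vowels (a,e,i,o,u): 2
Consonants: 3
Ratio = 2/3
= 0.67


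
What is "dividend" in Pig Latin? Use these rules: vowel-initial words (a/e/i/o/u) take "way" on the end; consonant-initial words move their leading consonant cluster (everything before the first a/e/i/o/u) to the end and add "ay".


Word: "dividend"
Starts with consonant(s) → move to end, add 'ay'
Consonant cluster: "d"
Pig Latin = "ividendday"


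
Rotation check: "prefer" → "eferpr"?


Word: "prefer", Candidate: "eferpr"
Method: check if candidate is substring of word+word
"preferprefer" contains "eferpr"? Yes
Is rotation = Yes


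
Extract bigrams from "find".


Word: "find" (length 4)
Number of bigrams = 4 - 2 + 1 = 3
  Position 0: "fi"
  Position 1: "in"
  Position 2: "nd"
Bigrams = "fi", "in", "nd"


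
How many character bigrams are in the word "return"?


Word: "return" (length 6)
Number of 2-grams = length - 2 + 1 = 6 - 2 + 1
= 5


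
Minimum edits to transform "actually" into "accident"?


Word 1: "actually" (length 8)
Word 2: "accident" (length 8)
One optimal edit sequence (insert/delete/substitute each cost 1):
  1. keep 'a'
  2. keep 'c'
  3. substitute 't' -> 'c'  (+1)
  4. substitute 'u' -> 'i'  (+1)
  5. substitute 'a' -> 'd'  (+1)
  6. substitute 'l' -> 'e'  (+1)
  7. substitute 'l' -> 'n'  (+1)
  8. substitute 'y' -> 't'  (+1)
Total edit operations: 6
Edit distance = 6


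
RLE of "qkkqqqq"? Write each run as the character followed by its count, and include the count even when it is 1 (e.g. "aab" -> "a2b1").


String: "qkkqqqq"
Scanning for consecutive runs:
  'q' x 1
  'k' x 2
  'q' x 4
RLE = "q1k2q4"


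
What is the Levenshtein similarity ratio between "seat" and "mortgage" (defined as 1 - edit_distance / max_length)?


Word 1: "seat" (length 4)
Word 2: "mortgage" (length 8)
One optimal edit sequence:
  1. insert 'm'  (+1)
  2. insert 'o'  (+1)
  3. insert 'r'  (+1)
  4. substitute 's' -> 't'  (+1)
  5. substitute 'e' -> 'g'  (+1)
  6. keep 'a'
  7. insert 'g'  (+1)
  8. substitute 't' -> 'e'  (+1)
Edit distance = 7
Max length = max(4, 8) = 8
Similarity = 1 - 7/8
= 0.1250


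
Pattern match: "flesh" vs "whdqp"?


Pattern of "flesh": [0, 1, 2, 3, 4]
Pattern of "whdqp": [0, 1, 2, 3, 4]
Patterns match
Same pattern = Yes


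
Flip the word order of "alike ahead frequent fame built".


Original: "alike ahead frequent fame built"
Words (1..n): alike | ahead | frequent | fame | built
Reversed (n..1): built | fame | frequent | ahead | alike
Result = "built fame frequent ahead alike"


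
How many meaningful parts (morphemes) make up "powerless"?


Word: "powerless"
Morphemes: power + -less
Each morpheme carries meaning
= 2 morphemes


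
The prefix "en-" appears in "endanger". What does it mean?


Prefix: en-
As in: endanger -> en- + danger
Meaning = cause to / put into


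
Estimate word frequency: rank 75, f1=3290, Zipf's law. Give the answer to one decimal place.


Zipf's law: f(r) = f(1) / r
f(1) = 3290
f(75) = 3290 / 75
= 43.9 occurrences


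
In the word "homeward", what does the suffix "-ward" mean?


Suffix: -ward
Example: homeward (home + -ward)
Meaning = in the direction of


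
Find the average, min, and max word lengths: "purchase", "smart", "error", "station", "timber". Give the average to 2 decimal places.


Lengths: "purchase"=8, "smart"=5, "error"=5, "station"=7, "timber"=6
Sum = 31, Count = 5
Average = 31/5 = 6.20
= avg=6.20, min=5, max=8


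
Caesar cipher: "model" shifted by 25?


Word: "model"
Shift: 25
Each letter → (letter + shift) mod 26:
  'm' (12) + 25 = 11 → 'l'
  'o' (14) + 25 = 13 → 'n'
  'd' (3) + 25 = 2 → 'c'
  'e' (4) + 25 = 3 → 'd'
  'l' (11) + 25 = 10 → 'k'
Result = "lncdk"


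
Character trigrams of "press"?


Word: "press" (length 5)
Number of trigrams = 5 - 3 + 1 = 3
  Position 0: "pre"
  Position 1: "res"
  Position 2: "ess"
Trigrams = "pre", "res", "ess"


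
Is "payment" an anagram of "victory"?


Word 1: "victory" → sorted: ciortvy
Word 2: "payment" → sorted: aemnpty
Same letters? ciortvy != aemnpty
Anagram = No


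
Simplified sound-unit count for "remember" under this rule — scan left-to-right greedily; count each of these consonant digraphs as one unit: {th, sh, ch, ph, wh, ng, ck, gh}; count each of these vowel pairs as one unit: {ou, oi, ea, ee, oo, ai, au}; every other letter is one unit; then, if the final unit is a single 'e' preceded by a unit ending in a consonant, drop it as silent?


Word: "remember" (8 letters)
Left-to-right scan:
  1. 'r' (letter)
  2. 'e' (letter)
  3. 'm' (letter)
  4. 'e' (letter)
  5. 'm' (letter)
  6. 'b' (letter)
  7. 'e' (letter)
  8. 'r' (letter)
Units from scan: 8
Sound units = 8 units


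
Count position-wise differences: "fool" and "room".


Comparing character by character (same length = 4):
  Pos 0: 'f' vs 'r' !=
  Pos 1: 'o' vs 'o' =
  Pos 2: 'o' vs 'o' =
  Pos 3: 'l' vs 'm' !=
Hamming distance = 2


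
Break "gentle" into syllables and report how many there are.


Word: "gentle"
Syllable breakdown: gen · tle
Counting: 2 parts
= 2 syllables


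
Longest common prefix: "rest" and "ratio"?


Word 1: "rest"
Word 2: "ratio"
Comparing from start:
  Pos 0: 'r' == 'r'
  Pos 1: 'e' != 'a' (stop)
LCP = "r" (length 1)


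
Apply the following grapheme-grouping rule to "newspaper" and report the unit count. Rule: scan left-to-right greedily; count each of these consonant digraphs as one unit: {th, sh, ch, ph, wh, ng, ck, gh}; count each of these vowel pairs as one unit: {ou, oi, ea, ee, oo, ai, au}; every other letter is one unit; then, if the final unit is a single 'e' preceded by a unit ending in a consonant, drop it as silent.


Word: "newspaper" (9 letters)
Left-to-right scan:
  (1) 'n' (letter)
  (2) 'e' (letter)
  (3) 'w' (letter)
  (4) 's' (letter)
  (5) 'p' (letter)
  (6) 'a' (letter)
  (7) 'p' (letter)
  (8) 'e' (letter)
  (9) 'r' (letter)
Units from scan: 9
Sound units = 9 units


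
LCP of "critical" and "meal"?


Word 1: "critical"
Word 2: "meal"
Comparing from start:
  Pos 0: 'c' != 'm' (stop)
LCP = "" (length 0)


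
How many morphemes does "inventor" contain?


Word: "inventor"
Morphemes: invent / -or
Each morpheme carries meaning
= 2 morphemes


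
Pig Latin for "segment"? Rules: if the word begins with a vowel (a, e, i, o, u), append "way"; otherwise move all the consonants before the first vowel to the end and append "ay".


Word: "segment"
Starts with consonant(s) → move to end, add 'ay'
Consonant cluster: "s"
Pig Latin = "egmentsay"


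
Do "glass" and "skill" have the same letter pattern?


Pattern of "glass": [0, 1, 2, 3, 3]
Pattern of "skill": [0, 1, 2, 3, 3]
Patterns match
Same pattern = Yes


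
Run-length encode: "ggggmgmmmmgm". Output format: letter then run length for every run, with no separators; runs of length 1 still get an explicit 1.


String: "ggggmgmmmmgm"
Scanning for consecutive runs:
  'g' x 4
  'm' x 1
  'g' x 1
  'm' x 4
  'g' x 1
  'm' x 1
RLE = "g4m1g1m4g1m1"


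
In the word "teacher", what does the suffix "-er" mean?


Suffix: -er
As in: teacher -> teach + -er
Meaning = one who / more


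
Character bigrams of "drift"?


Word: "drift" (length 5)
Number of bigrams = 5 - 2 + 1 = 4
  Position 0: "dr"
  Position 1: "ri"
  Position 2: "if"
  Position 3: "ft"
Bigrams = "dr", "ri", "if", "ft"


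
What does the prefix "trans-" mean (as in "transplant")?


Prefix: trans-
As in: transplant -> trans- + plant
Meaning = across


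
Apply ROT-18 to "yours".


Word: "yours"
Shift: 18
Each letter → (letter + shift) mod 26:
  'y' (24) + 18 = 16 → 'q'
  'o' (14) + 18 = 6 → 'g'
  'u' (20) + 18 = 12 → 'm'
  'r' (17) + 18 = 9 → 'j'
  's' (18) + 18 = 10 → 'k'
Result = "qgmjk"


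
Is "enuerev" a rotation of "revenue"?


Word: "revenue", Candidate: "enuerev"
Method: check if candidate is substring of word+word
"revenuerevenue" contains "enuerev"? Yes
Is rotation = Yes


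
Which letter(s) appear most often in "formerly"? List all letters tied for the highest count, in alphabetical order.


Word: "formerly"
Letter counts:
  'e': 1
  'f': 1
  'l': 1
  'm': 1
  'o': 1
  'r': 2
  'y': 1
Maximum count = 2
Most frequent = 'r' (2 times each)


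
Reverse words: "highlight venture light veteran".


Original: "highlight venture light veteran"
Words (1..n): highlight | venture | light | veteran
Reversed (n..1): veteran | light | venture | highlight
Result = "veteran light venture highlight"


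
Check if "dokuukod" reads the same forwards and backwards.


Word: "dokuukod"
Reversed: "dokuukod"
Forward == Backward? dokuukod == dokuukod
Palindrome = Yes


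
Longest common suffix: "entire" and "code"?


Word 1: "entire"
Word 2: "code"
Comparing from end:
  Pos -1: 'e' == 'e'
  Pos -2: 'r' != 'd' (stop)
LCS = "e" (length 1)


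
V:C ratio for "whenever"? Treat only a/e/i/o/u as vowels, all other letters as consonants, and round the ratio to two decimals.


Word: "whenever"
Vowels (a,e,i,o,u): 3
Consonants: 5
Ratio = 3/5
= 0.60


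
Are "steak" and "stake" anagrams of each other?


Word 1: "steak" → sorted: aekst
Word 2: "stake" → sorted: aekst
Same letters? aekst == aekst
Anagram = Yes


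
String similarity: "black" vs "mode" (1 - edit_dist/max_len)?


Word 1: "black" (length 5)
Word 2: "mode" (length 4)
One optimal edit sequence:
  1. delete 'b'  (+1)
  2. substitute 'l' -> 'm'  (+1)
  3. substitute 'a' -> 'o'  (+1)
  4. substitute 'c' -> 'd'  (+1)
  5. substitute 'k' -> 'e'  (+1)
Edit distance = 5
Max length = max(5, 4) = 5
Similarity = 1 - 5/5
= 0.0000


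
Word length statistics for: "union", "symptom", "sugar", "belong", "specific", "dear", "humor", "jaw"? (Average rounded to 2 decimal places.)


Lengths: "union"=5, "symptom"=7, "sugar"=5, "belong"=6, "specific"=8, "dear"=4, "humor"=5, "jaw"=3
Sum = 43, Count = 8
Average = 43/8 = 5.38
= avg=5.38, min=3, max=8


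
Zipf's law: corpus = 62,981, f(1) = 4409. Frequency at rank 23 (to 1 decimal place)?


Zipf's law: f(r) = f(1) / r
f(1) = 4409
f(23) = 4409 / 23
= 191.7 occurrences


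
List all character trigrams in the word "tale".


Word: "tale" (length 4)
Number of trigrams = 4 - 3 + 1 = 2
  Position 0: "tal"
  Position 1: "ale"
Trigrams = "tal", "ale"


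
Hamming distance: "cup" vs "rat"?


Comparing character by character (same length = 3):
  Pos 0: 'c' vs 'r' !=
  Pos 1: 'u' vs 'a' !=
  Pos 2: 'p' vs 't' !=
Hamming distance = 3


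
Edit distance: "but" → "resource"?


Word 1: "but" (length 3)
Word 2: "resource" (length 8)
One optimal edit sequence (insert/delete/substitute each cost 1):
  1. insert 'r'  (+1)
  2. insert 'e'  (+1)
  3. insert 's'  (+1)
  4. substitute 'b' -> 'o'  (+1)
  5. keep 'u'
  6. insert 'r'  (+1)
  7. insert 'c'  (+1)
  8. substitute 't' -> 'e'  (+1)
Total edit operations: 7
Edit distance = 7


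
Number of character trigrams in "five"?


Word: "five" (length 4)
Number of 3-grams = length - 3 + 1 = 4 - 3 + 1
= 2


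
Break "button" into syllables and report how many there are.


Word: "button"
Syllable breakdown: but / ton
Counting: 2 parts
= 2 syllables


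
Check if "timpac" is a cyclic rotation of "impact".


Word: "impact", Candidate: "timpac"
Method: check if candidate is substring of word+word
"impactimpact" contains "timpac"? Yes
Is rotation = Yes


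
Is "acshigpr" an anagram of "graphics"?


Word 1: "graphics" → sorted: acghiprs
Word 2: "acshigpr" → sorted: acghiprs
Same letters? acghiprs == acghiprs
Anagram = Yes


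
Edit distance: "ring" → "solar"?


Word 1: "ring" (length 4)
Word 2: "solar" (length 5)
One optimal edit sequence (insert/delete/substitute each cost 1):
  1. insert 's'  (+1)
  2. substitute 'r' -> 'o'  (+1)
  3. substitute 'i' -> 'l'  (+1)
  4. substitute 'n' -> 'a'  (+1)
  5. substitute 'g' -> 'r'  (+1)
Total edit operations: 5
Edit distance = 5


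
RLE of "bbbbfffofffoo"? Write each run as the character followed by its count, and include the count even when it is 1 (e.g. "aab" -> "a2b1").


String: "bbbbfffofffoo"
Scanning for consecutive runs:
  'b' x 4
  'f' x 3
  'o' x 1
  'f' x 3
  'o' x 2
RLE = "b4f3o1f3o2"


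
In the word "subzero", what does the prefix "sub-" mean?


Prefix: sub-
Example: subzero (sub- + zero)
Meaning = under / below


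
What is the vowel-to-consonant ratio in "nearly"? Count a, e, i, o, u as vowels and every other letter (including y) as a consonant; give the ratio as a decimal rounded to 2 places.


Word: "nearly"
Vowels (a,e,i,o,u): 2
Consonants: 4
Ratio = 2/4
= 0.50


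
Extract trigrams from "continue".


Word: "continue" (length 8)
Number of trigrams = 8 - 3 + 1 = 6
  Position 0: "con"
  Position 1: "ont"
  Position 2: "nti"
  Position 3: "tin"
  Position 4: "inu"
  Position 5: "nue"
Trigrams = "con", "ont", "nti", "tin", "inu", "nue"


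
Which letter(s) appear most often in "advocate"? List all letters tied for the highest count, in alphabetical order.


Word: "advocate"
Letter counts:
  'a': 2
  'c': 1
  'd': 1
  'e': 1
  'o': 1
  't': 1
  'v': 1
Maximum count = 2
Most frequent = 'a' (2 times each)


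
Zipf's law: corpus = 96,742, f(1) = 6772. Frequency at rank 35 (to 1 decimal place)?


Zipf's law: f(r) = f(1) / r
f(1) = 6772
f(35) = 6772 / 35
= 193.5 occurrences


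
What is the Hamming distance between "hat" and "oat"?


Comparing character by character (same length = 3):
  Pos 0: 'h' vs 'o' !=
  Pos 1: 'a' vs 'a' =
  Pos 2: 't' vs 't' =
Hamming distance = 1


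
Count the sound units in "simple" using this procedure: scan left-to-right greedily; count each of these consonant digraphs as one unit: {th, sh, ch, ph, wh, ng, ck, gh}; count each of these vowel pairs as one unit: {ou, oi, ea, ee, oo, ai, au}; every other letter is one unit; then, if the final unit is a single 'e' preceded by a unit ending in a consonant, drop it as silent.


Word: "simple" (6 letters)
Left-to-right scan:
  (1) 's' (letter)
  (2) 'i' (letter)
  (3) 'm' (letter)
  (4) 'p' (letter)
  (5) 'l' (letter)
  (6) 'e' (letter)
Units from scan: 6
Final unit is 'e' after a consonant -> drop as silent (-1)
Sound units = 5 units


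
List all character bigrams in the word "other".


Word: "other" (length 5)
Number of bigrams = 5 - 2 + 1 = 4
  Position 0: "ot"
  Position 1: "th"
  Position 2: "he"
  Position 3: "er"
Bigrams = "ot", "th", "he", "er"


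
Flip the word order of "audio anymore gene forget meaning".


Original: "audio anymore gene forget meaning"
Words (1..n): audio | anymore | gene | forget | meaning
Reversed (n..1): meaning | forget | gene | anymore | audio
Result = "meaning forget gene anymore audio"


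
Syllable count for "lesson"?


Word: "lesson"
Syllable breakdown: les-son
Counting: 2 parts
= 2 syllables


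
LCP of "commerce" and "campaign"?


Word 1: "commerce"
Word 2: "campaign"
Comparing from start:
  Pos 0: 'c' == 'c'
  Pos 1: 'o' != 'a' (stop)
LCP = "c" (length 1)


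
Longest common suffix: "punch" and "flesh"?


Word 1: "punch"
Word 2: "flesh"
Comparing from end:
  Pos -1: 'h' == 'h'
  Pos -2: 'c' != 's' (stop)
LCS = "h" (length 1)


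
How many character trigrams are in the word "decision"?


Word: "decision" (length 8)
Number of 3-grams = length - 3 + 1 = 8 - 3 + 1
= 6


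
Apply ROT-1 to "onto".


Word: "onto"
Shift: 1
Each letter → (letter + shift) mod 26:
  'o' (14) + 1 = 15 → 'p'
  'n' (13) + 1 = 14 → 'o'
  't' (19) + 1 = 20 → 'u'
  'o' (14) + 1 = 15 → 'p'
Result = "poup"


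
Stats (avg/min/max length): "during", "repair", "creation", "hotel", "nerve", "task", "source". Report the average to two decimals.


Lengths: "during"=6, "repair"=6, "creation"=8, "hotel"=5, "nerve"=5, "task"=4, "source"=6
Sum = 40, Count = 7
Average = 40/7 = 5.71
= avg=5.71, min=4, max=8


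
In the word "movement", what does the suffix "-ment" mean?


Suffix: -ment
As in: movement -> move + -ment
Meaning = result of action


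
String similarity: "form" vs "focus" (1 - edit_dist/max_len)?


Word 1: "form" (length 4)
Word 2: "focus" (length 5)
One optimal edit sequence:
  1. keep 'f'
  2. keep 'o'
  3. insert 'c'  (+1)
  4. substitute 'r' -> 'u'  (+1)
  5. substitute 'm' -> 's'  (+1)
Edit distance = 3
Max length = max(4, 5) = 5
Similarity = 1 - 3/5
= 0.4000


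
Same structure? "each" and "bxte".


Pattern of "each": [0, 1, 2, 3]
Pattern of "bxte": [0, 1, 2, 3]
Patterns match
Same pattern = Yes


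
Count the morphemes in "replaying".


Word: "replaying"
Morphemes: re- | play | -ing
Each morpheme carries meaning
= 3 morphemes


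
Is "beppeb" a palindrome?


Word: "beppeb"
Reversed: "beppeb"
Forward == Backward? beppeb == beppeb
Palindrome = Yes


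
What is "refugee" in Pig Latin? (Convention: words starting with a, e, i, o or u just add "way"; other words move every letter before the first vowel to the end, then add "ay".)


Word: "refugee"
Starts with consonant(s) → move to end, add 'ay'
Consonant cluster: "r"
Pig Latin = "efugeeray"


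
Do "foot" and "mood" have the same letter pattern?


Pattern of "foot": [0, 1, 1, 2]
Pattern of "mood": [0, 1, 1, 2]
Patterns match
Same pattern = Yes


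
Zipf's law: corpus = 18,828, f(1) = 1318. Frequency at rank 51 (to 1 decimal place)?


Zipf's law: f(r) = f(1) / r
f(1) = 1318
f(51) = 1318 / 51
= 25.8 occurrences


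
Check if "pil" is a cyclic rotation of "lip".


Word: "lip", Candidate: "pil"
Method: check if candidate is substring of word+word
"liplip" contains "pil"? No
Is rotation = No


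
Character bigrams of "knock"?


Word: "knock" (length 5)
Number of bigrams = 5 - 2 + 1 = 4
  Position 0: "kn"
  Position 1: "no"
  Position 2: "oc"
  Position 3: "ck"
Bigrams = "kn", "no", "oc", "ck"


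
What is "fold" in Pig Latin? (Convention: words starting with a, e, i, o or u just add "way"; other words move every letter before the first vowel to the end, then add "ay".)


Word: "fold"
Starts with consonant(s) → move to end, add 'ay'
Consonant cluster: "f"
Pig Latin = "oldfay"


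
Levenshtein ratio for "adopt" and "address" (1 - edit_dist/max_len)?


Word 1: "adopt" (length 5)
Word 2: "address" (length 7)
One optimal edit sequence:
  1. keep 'a'
  2. insert 'd'  (+1)
  3. keep 'd'
  4. insert 'r'  (+1)
  5. substitute 'o' -> 'e'  (+1)
  6. substitute 'p' -> 's'  (+1)
  7. substitute 't' -> 's'  (+1)
Edit distance = 5
Max length = max(5, 7) = 7
Similarity = 1 - 5/7
= 0.2857


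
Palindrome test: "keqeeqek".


Word: "keqeeqek"
Reversed: "keqeeqek"
Forward == Backward? keqeeqek == keqeeqek
Palindrome = Yes


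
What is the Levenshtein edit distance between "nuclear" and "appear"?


Word 1: "nuclear" (length 7)
Word 2: "appear" (length 6)
One optimal edit sequence (insert/delete/substitute each cost 1):
  1. delete 'n'  (+1)
  2. substitute 'u' -> 'a'  (+1)
  3. substitute 'c' -> 'p'  (+1)
  4. substitute 'l' -> 'p'  (+1)
  5. keep 'e'
  6. keep 'a'
  7. keep 'r'
Total edit operations: 4
Edit distance = 4


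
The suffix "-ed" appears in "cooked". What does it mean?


Suffix: -ed
Example: cooked = cook + -ed
Meaning = past tense


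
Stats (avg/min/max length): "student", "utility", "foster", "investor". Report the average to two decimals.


Lengths: "student"=7, "utility"=7, "foster"=6, "investor"=8
Sum = 28, Count = 4
Average = 28/4 = 7.00
= avg=7.00, min=6, max=8


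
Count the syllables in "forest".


Word: "forest"
Syllable breakdown: for · est
Counting: 2 parts
= 2 syllables


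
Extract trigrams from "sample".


Word: "sample" (length 6)
Number of trigrams = 6 - 3 + 1 = 4
  Position 0: "sam"
  Position 1: "amp"
  Position 2: "mpl"
  Position 3: "ple"
Trigrams = "sam", "amp", "mpl", "ple"


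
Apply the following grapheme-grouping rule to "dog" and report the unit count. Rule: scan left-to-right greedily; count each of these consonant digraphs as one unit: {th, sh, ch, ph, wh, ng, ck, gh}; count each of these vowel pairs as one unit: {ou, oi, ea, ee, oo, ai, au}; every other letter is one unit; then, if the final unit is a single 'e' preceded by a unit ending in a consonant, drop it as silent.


Word: "dog" (3 letters)
Left-to-right scan:
  (1) 'd' (letter)
  (2) 'o' (letter)
  (3) 'g' (letter)
Units from scan: 3
Sound units = 3 units


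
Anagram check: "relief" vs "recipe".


Word 1: "relief" → sorted: eefilr
Word 2: "recipe" → sorted: ceeipr
Same letters? eefilr != ceeipr
Anagram = No


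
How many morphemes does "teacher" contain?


Word: "teacher"
Morphemes: teach + -er
Each morpheme carries meaning
= 2 morphemes


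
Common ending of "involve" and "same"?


Word 1: "involve"
Word 2: "same"
Comparing from end:
  Pos -1: 'e' == 'e'
  Pos -2: 'v' != 'm' (stop)
LCS = "e" (length 1)


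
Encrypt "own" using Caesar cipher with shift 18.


Word: "own"
Shift: 18
Each letter → (letter + shift) mod 26:
  'o' (14) + 18 = 6 → 'g'
  'w' (22) + 18 = 14 → 'o'
  'n' (13) + 18 = 5 → 'f'
Result = "gof"


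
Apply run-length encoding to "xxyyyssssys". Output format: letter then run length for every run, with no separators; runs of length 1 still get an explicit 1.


String: "xxyyyssssys"
Scanning for consecutive runs:
  'x' x 2
  'y' x 3
  's' x 4
  'y' x 1
  's' x 1
RLE = "x2y3s4y1s1"


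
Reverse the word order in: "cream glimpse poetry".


Original: "cream glimpse poetry"
Words (1..n): cream | glimpse | poetry
Reversed (n..1): poetry | glimpse | cream
Result = "poetry glimpse cream"


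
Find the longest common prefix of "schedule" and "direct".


Word 1: "schedule"
Word 2: "direct"
Comparing from start:
  Pos 0: 's' != 'd' (stop)
LCP = "" (length 0)


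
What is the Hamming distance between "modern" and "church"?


Comparing character by character (same length = 6):
  Pos 0: 'm' vs 'c' !=
  Pos 1: 'o' vs 'h' !=
  Pos 2: 'd' vs 'u' !=
  Pos 3: 'e' vs 'r' !=
  Pos 4: 'r' vs 'c' !=
  Pos 5: 'n' vs 'h' !=
Hamming distance = 6


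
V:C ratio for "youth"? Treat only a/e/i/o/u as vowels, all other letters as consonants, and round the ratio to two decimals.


Word: "youth"
Vowels (a,e,i,o,u): 2
Consonants: 3
Ratio = 2/3
= 0.67


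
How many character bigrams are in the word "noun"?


Word: "noun" (length 4)
Number of 2-grams = length - 2 + 1 = 4 - 2 + 1
= 3


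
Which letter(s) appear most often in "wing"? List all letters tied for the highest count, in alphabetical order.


Word: "wing"
Letter counts:
  'g': 1
  'i': 1
  'n': 1
  'w': 1
Maximum count = 1
Most frequent = 'g', 'i', 'n', 'w' (1 time each)


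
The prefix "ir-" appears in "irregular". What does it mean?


Prefix: ir-
Example: irregular = ir- + regular
Meaning = not


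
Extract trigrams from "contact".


Word: "contact" (length 7)
Number of trigrams = 7 - 3 + 1 = 5
  Position 0: "con"
  Position 1: "ont"
  Position 2: "nta"
  Position 3: "tac"
  Position 4: "act"
Trigrams = "con", "ont", "nta", "tac", "act"


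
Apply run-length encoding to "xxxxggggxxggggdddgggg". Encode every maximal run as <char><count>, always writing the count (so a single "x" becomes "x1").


String: "xxxxggggxxggggdddgggg"
Scanning for consecutive runs:
  'x' x 4
  'g' x 4
  'x' x 2
  'g' x 4
  'd' x 3
  'g' x 4
RLE = "x4g4x2g4d3g4"


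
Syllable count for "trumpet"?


Word: "trumpet"
Syllable breakdown: trum | pet
Counting: 2 parts
= 2 syllables


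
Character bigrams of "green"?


Word: "green" (length 5)
Number of bigrams = 5 - 2 + 1 = 4
  Position 0: "gr"
  Position 1: "re"
  Position 2: "ee"
  Position 3: "en"
Bigrams = "gr", "re", "ee", "en"


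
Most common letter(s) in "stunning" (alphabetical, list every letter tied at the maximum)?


Word: "stunning"
Letter counts:
  'g': 1
  'i': 1
  'n': 3
  's': 1
  't': 1
  'u': 1
Maximum count = 3
Most frequent = 'n' (3 times each)


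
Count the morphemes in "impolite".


Word: "impolite"
Morphemes: im- + polite
Each morpheme carries meaning
= 2 morphemes


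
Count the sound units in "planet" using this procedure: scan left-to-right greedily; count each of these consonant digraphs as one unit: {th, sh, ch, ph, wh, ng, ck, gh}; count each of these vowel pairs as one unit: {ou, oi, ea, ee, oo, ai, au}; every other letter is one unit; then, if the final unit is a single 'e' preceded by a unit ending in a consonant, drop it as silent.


Word: "planet" (6 letters)
Left-to-right scan:
  [1] 'p' (letter)
  [2] 'l' (letter)
  [3] 'a' (letter)
  [4] 'n' (letter)
  [5] 'e' (letter)
  [6] 't' (letter)
Units from scan: 6
Sound units = 6 units


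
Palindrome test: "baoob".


Word: "baoob"
Reversed: "booab"
Forward == Backward? baoob != booab
Palindrome = No


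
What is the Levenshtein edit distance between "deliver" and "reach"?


Word 1: "deliver" (length 7)
Word 2: "reach" (length 5)
One optimal edit sequence (insert/delete/substitute each cost 1):
  1. substitute 'd' -> 'r'  (+1)
  2. keep 'e'
  3. delete 'l'  (+1)
  4. delete 'i'  (+1)
  5. substitute 'v' -> 'a'  (+1)
  6. substitute 'e' -> 'c'  (+1)
  7. substitute 'r' -> 'h'  (+1)
Total edit operations: 6
Edit distance = 6


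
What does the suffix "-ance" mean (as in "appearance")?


Suffix: -ance
Example: appearance = appear + -ance
Meaning = state of


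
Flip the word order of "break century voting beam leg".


Original: "break century voting beam leg"
Words (1..n): break | century | voting | beam | leg
Reversed (n..1): leg | beam | voting | century | break
Result = "leg beam voting century break"


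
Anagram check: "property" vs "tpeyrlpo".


Word 1: "property" → sorted: eopprrty
Word 2: "tpeyrlpo" → sorted: elopprty
Same letters? eopprrty != elopprty
Anagram = No


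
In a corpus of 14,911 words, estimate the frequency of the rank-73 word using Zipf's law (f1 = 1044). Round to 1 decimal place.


Zipf's law: f(r) = f(1) / r
f(1) = 1044
f(73) = 1044 / 73
= 14.3 occurrences


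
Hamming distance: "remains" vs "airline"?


Comparing character by character (same length = 7):
  Pos 0: 'r' vs 'a' !=
  Pos 1: 'e' vs 'i' !=
  Pos 2: 'm' vs 'r' !=
  Pos 3: 'a' vs 'l' !=
  Pos 4: 'i' vs 'i' =
  Pos 5: 'n' vs 'n' =
  Pos 6: 's' vs 'e' !=
Hamming distance = 5


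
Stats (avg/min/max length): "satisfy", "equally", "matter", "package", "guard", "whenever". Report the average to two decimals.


Lengths: "satisfy"=7, "equally"=7, "matter"=6, "package"=7, "guard"=5, "whenever"=8
Sum = 40, Count = 6
Average = 40/6 = 6.67
= avg=6.67, min=5, max=8


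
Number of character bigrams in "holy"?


Word: "holy" (length 4)
Number of 2-grams = length - 2 + 1 = 4 - 2 + 1
= 3


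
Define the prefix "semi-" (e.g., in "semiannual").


Prefix: semi-
As in: semiannual -> semi- + annual
Meaning = half


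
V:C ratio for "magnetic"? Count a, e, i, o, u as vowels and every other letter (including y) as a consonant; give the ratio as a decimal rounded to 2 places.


Word: "magnetic"
Vowels (a,e,i,o,u): 3
Consonants: 5
Ratio = 3/5
= 0.60


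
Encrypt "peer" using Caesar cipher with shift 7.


Word: "peer"
Shift: 7
Each letter → (letter + shift) mod 26:
  'p' (15) + 7 = 22 → 'w'
  'e' (4) + 7 = 11 → 'l'
  'e' (4) + 7 = 11 → 'l'
  'r' (17) + 7 = 24 → 'y'
Result = "wlly"


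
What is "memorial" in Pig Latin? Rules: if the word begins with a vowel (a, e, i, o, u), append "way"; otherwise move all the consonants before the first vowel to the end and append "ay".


Word: "memorial"
Starts with consonant(s) → move to end, add 'ay'
Consonant cluster: "m"
Pig Latin = "emorialmay"


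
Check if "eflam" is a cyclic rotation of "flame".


Word: "flame", Candidate: "eflam"
Method: check if candidate is substring of word+word
"flameflame" contains "eflam"? Yes
Is rotation = Yes


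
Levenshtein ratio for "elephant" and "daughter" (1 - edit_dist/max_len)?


Word 1: "elephant" (length 8)
Word 2: "daughter" (length 8)
One optimal edit sequence:
  1. substitute 'e' -> 'd'  (+1)
  2. substitute 'l' -> 'a'  (+1)
  3. substitute 'e' -> 'u'  (+1)
  4. substitute 'p' -> 'g'  (+1)
  5. keep 'h'
  6. substitute 'a' -> 't'  (+1)
  7. substitute 'n' -> 'e'  (+1)
  8. substitute 't' -> 'r'  (+1)
Edit distance = 7
Max length = max(8, 8) = 8
Similarity = 1 - 7/8
= 0.1250


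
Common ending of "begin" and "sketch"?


Word 1: "begin"
Word 2: "sketch"
Comparing from end:
  Pos -1: 'n' != 'h' (stop)
LCS = "" (length 0)


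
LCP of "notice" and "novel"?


Word 1: "notice"
Word 2: "novel"
Comparing from start:
  Pos 0: 'n' == 'n'
  Pos 1: 'o' == 'o'
  Pos 2: 't' != 'v' (stop)
LCP = "no" (length 2)


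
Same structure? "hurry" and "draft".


Pattern of "hurry": [0, 1, 2, 2, 3]
Pattern of "draft": [0, 1, 2, 3, 4]
Patterns do not match
Same pattern = No


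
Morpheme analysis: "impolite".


Word: "impolite"
Morphemes: im- | polite
Each morpheme carries meaning
= 2 morphemes


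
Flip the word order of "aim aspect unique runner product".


Original: "aim aspect unique runner product"
Words (1..n): aim | aspect | unique | runner | product
Reversed (n..1): product | runner | unique | aspect | aim
Result = "product runner unique aspect aim"


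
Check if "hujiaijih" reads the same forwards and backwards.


Word: "hujiaijih"
Reversed: "hijiaijuh"
Forward == Backward? hujiaijih != hijiaijuh
Palindrome = No


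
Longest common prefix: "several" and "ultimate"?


Word 1: "several"
Word 2: "ultimate"
Comparing from start:
  Pos 0: 's' != 'u' (stop)
LCP = "" (length 0)


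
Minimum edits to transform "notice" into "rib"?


Word 1: "notice" (length 6)
Word 2: "rib" (length 3)
One optimal edit sequence (insert/delete/substitute each cost 1):
  1. delete 'n'  (+1)
  2. delete 'o'  (+1)
  3. substitute 't' -> 'r'  (+1)
  4. keep 'i'
  5. delete 'c'  (+1)
  6. substitute 'e' -> 'b'  (+1)
Total edit operations: 5
Edit distance = 5


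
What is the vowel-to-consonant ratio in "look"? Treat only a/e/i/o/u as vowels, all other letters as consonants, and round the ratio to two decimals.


Word: "look"
Vowels (a,e,i,o,u): 2
Consonants: 2
Ratio = 2/2
= 1.00


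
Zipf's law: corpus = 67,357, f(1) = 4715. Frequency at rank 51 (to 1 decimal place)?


Zipf's law: f(r) = f(1) / r
f(1) = 4715
f(51) = 4715 / 51
= 92.5 occurrences


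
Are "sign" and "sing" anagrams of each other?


Word 1: "sign" → sorted: gins
Word 2: "sing" → sorted: gins
Same letters? gins == gins
Anagram = Yes


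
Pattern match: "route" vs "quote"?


Pattern of "route": [0, 1, 2, 3, 4]
Pattern of "quote": [0, 1, 2, 3, 4]
Patterns match
Same pattern = Yes


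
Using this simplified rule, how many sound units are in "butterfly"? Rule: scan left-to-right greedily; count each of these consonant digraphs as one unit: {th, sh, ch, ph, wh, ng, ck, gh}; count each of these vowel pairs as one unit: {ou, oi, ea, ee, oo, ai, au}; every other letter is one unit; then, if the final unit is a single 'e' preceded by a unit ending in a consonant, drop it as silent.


Word: "butterfly" (9 letters)
Left-to-right scan:
  [1] 'b' (letter)
  [2] 'u' (letter)
  [3] 't' (letter)
  [4] 't' (letter)
  [5] 'e' (letter)
  [6] 'r' (letter)
  [7] 'f' (letter)
  [8] 'l' (letter)
  [9] 'y' (letter)
Units from scan: 9
Sound units = 9 units
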